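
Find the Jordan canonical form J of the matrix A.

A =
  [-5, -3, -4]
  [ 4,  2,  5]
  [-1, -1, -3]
J_3(-2)

The characteristic polynomial is
  det(x·I − A) = x^3 + 6*x^2 + 12*x + 8 = (x + 2)^3

Eigenvalues and multiplicities (the geometric multiplicity of λ is n − rank(A − λI), which equals the number of Jordan blocks for λ):
  λ = -2: algebraic multiplicity = 3, geometric multiplicity = 1

Determining the block sizes for each eigenvalue:
  λ = -2: one block (gm = 1), so the single block has size am = 3 → block sizes [3]

Assembling the blocks gives a Jordan form
J =
  [-2,  1,  0]
  [ 0, -2,  1]
  [ 0,  0, -2]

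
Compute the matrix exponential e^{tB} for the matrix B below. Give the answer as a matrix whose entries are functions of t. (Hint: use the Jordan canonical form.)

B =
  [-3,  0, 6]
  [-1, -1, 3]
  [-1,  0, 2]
e^{tB} =
  [-2 + 3*exp(-t), 0, 6 - 6*exp(-t)]
  [-1 + exp(-t), exp(-t), 3 - 3*exp(-t)]
  [-1 + exp(-t), 0, 3 - 2*exp(-t)]

Strategy: write B = P · J · P⁻¹ where J is a Jordan canonical form, so e^{tB} = P · e^{tJ} · P⁻¹, and e^{tJ} can be computed block-by-block.

B has Jordan form
J =
  [-1,  0, 0]
  [ 0, -1, 0]
  [ 0,  0, 0]
(up to reordering of blocks).

Per-block formulas:
  For a 1×1 block at λ = -1: exp(t · [-1]) = [e^(-1t)].
  For a 1×1 block at λ = 0: exp(t · [0]) = [e^(0t)].

After assembling e^{tJ} and conjugating by P, we get:

e^{tB} =
  [-2 + 3*exp(-t), 0, 6 - 6*exp(-t)]
  [-1 + exp(-t), exp(-t), 3 - 3*exp(-t)]
  [-1 + exp(-t), 0, 3 - 2*exp(-t)]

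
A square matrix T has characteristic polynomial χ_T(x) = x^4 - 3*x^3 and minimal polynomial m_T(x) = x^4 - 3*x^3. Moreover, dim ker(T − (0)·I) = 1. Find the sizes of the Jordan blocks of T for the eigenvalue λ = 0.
Block sizes for λ = 0: [3]

Step 1 — from the characteristic polynomial, algebraic multiplicity of λ = 0 is 3. From dim ker(T − (0)·I) = 1, there are exactly 1 Jordan blocks for λ = 0.
Step 2 — from the minimal polynomial, the factor (x − 0)^3 tells us the largest block for λ = 0 has size 3.
Step 3 — with total size 3, 1 blocks, and largest block 3, the block sizes (in nonincreasing order) are [3].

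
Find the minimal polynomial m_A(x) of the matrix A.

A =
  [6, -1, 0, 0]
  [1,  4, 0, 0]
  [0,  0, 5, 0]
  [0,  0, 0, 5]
x^2 - 10*x + 25

The characteristic polynomial is χ_A(x) = (x - 5)^4, so the eigenvalues are known. The minimal polynomial is
  m_A(x) = Π_λ (x − λ)^{k_λ}
where k_λ is the size of the *largest* Jordan block for λ (equivalently, the smallest k with (A − λI)^k v = 0 for every generalised eigenvector v of λ).

  λ = 5: largest Jordan block has size 2, contributing (x − 5)^2

So m_A(x) = (x - 5)^2 = x^2 - 10*x + 25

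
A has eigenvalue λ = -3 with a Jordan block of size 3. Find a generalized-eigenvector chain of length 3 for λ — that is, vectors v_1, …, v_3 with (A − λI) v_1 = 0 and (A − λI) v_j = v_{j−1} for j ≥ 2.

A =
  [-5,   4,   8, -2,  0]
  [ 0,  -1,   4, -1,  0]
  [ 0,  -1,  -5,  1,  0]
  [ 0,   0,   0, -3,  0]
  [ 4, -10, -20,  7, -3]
A Jordan chain for λ = -3 of length 3:
v_1 = (0, -2, 1, 0, 2)ᵀ
v_2 = (-2, 1, -1, 0, 1)ᵀ
v_3 = (2, 0, 0, -1, 0)ᵀ

Let N = A − (-3)·I. We want v_3 with N^3 v_3 = 0 but N^2 v_3 ≠ 0; then v_{j-1} := N · v_j for j = 3, …, 2.

Pick v_3 = (2, 0, 0, -1, 0)ᵀ.
Then v_2 = N · v_3 = (-2, 1, -1, 0, 1)ᵀ.
Then v_1 = N · v_2 = (0, -2, 1, 0, 2)ᵀ.

Sanity check: (A − (-3)·I) v_1 = (0, 0, 0, 0, 0)ᵀ = 0. ✓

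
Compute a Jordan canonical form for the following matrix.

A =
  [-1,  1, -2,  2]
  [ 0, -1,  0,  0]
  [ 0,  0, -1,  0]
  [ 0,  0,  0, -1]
J_2(-1) ⊕ J_1(-1) ⊕ J_1(-1)

The characteristic polynomial is
  det(x·I − A) = x^4 + 4*x^3 + 6*x^2 + 4*x + 1 = (x + 1)^4

Eigenvalues and multiplicities (the geometric multiplicity of λ is n − rank(A − λI), which equals the number of Jordan blocks for λ):
  λ = -1: algebraic multiplicity = 4, geometric multiplicity = 3

Determining the block sizes for each eigenvalue:
  λ = -1: 3 blocks summing to 4 forces exactly one block of size 2 and the rest size 1 → block sizes [2, 1, 1]

Assembling the blocks gives a Jordan form
J =
  [-1,  1,  0,  0]
  [ 0, -1,  0,  0]
  [ 0,  0, -1,  0]
  [ 0,  0,  0, -1]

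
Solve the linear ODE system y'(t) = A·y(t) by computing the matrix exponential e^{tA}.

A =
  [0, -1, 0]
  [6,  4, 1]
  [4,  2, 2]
e^{tA} =
  [-t^2*exp(2*t) - 2*t*exp(2*t) + exp(2*t), -t*exp(2*t), -t^2*exp(2*t)/2]
  [2*t^2*exp(2*t) + 6*t*exp(2*t), 2*t*exp(2*t) + exp(2*t), t^2*exp(2*t) + t*exp(2*t)]
  [2*t^2*exp(2*t) + 4*t*exp(2*t), 2*t*exp(2*t), t^2*exp(2*t) + exp(2*t)]

Strategy: write A = P · J · P⁻¹ where J is a Jordan canonical form, so e^{tA} = P · e^{tJ} · P⁻¹, and e^{tJ} can be computed block-by-block.

A has Jordan form
J =
  [2, 1, 0]
  [0, 2, 1]
  [0, 0, 2]
(up to reordering of blocks).

Per-block formulas:
  For a 3×3 Jordan block J_3(2): exp(t · J_3(2)) = e^(2t)·(I + t·N + (t^2/2)·N^2), where N is the 3×3 nilpotent shift.

After assembling e^{tJ} and conjugating by P, we get:

e^{tA} =
  [-t^2*exp(2*t) - 2*t*exp(2*t) + exp(2*t), -t*exp(2*t), -t^2*exp(2*t)/2]
  [2*t^2*exp(2*t) + 6*t*exp(2*t), 2*t*exp(2*t) + exp(2*t), t^2*exp(2*t) + t*exp(2*t)]
  [2*t^2*exp(2*t) + 4*t*exp(2*t), 2*t*exp(2*t), t^2*exp(2*t) + exp(2*t)]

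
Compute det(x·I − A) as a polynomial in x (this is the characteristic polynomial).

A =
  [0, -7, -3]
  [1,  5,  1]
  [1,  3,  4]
x^3 - 9*x^2 + 27*x - 27

Expanding det(x·I − A) (e.g. by cofactor expansion or by noting that A is similar to its Jordan form J, which has the same characteristic polynomial as A) gives
  χ_A(x) = x^3 - 9*x^2 + 27*x - 27
which factors as (x - 3)^3. The eigenvalues (with algebraic multiplicities) are λ = 3 with multiplicity 3.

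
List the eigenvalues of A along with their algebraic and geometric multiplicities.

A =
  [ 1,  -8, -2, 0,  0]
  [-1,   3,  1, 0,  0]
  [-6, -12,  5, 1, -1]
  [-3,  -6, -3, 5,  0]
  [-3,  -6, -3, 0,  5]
λ = -1: alg = 1, geom = 1; λ = 5: alg = 4, geom = 2

Step 1 — factor the characteristic polynomial to read off the algebraic multiplicities:
  χ_A(x) = (x - 5)^4*(x + 1)

Step 2 — compute geometric multiplicities via the rank-nullity identity g(λ) = n − rank(A − λI):
  rank(A − (-1)·I) = 4, so dim ker(A − (-1)·I) = n − 4 = 1
  rank(A − (5)·I) = 3, so dim ker(A − (5)·I) = n − 3 = 2

Summary:
  λ = -1: algebraic multiplicity = 1, geometric multiplicity = 1
  λ = 5: algebraic multiplicity = 4, geometric multiplicity = 2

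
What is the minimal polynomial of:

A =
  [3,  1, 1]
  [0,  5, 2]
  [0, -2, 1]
x^2 - 6*x + 9

The characteristic polynomial is χ_A(x) = (x - 3)^3, so the eigenvalues are known. The minimal polynomial is
  m_A(x) = Π_λ (x − λ)^{k_λ}
where k_λ is the size of the *largest* Jordan block for λ (equivalently, the smallest k with (A − λI)^k v = 0 for every generalised eigenvector v of λ).

  λ = 3: largest Jordan block has size 2, contributing (x − 3)^2

So m_A(x) = (x - 3)^2 = x^2 - 6*x + 9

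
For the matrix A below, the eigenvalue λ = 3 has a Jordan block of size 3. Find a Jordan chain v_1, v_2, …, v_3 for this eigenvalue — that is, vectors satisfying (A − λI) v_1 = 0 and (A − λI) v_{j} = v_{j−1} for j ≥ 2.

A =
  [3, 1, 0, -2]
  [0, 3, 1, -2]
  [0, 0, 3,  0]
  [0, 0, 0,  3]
A Jordan chain for λ = 3 of length 3:
v_1 = (1, 0, 0, 0)ᵀ
v_2 = (0, 1, 0, 0)ᵀ
v_3 = (0, 0, 1, 0)ᵀ

Let N = A − (3)·I. We want v_3 with N^3 v_3 = 0 but N^2 v_3 ≠ 0; then v_{j-1} := N · v_j for j = 3, …, 2.

Pick v_3 = (0, 0, 1, 0)ᵀ.
Then v_2 = N · v_3 = (0, 1, 0, 0)ᵀ.
Then v_1 = N · v_2 = (1, 0, 0, 0)ᵀ.

Sanity check: (A − (3)·I) v_1 = (0, 0, 0, 0)ᵀ = 0. ✓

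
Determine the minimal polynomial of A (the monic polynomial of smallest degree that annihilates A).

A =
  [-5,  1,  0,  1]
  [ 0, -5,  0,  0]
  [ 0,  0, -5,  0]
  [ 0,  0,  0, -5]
x^2 + 10*x + 25

The characteristic polynomial is χ_A(x) = (x + 5)^4, so the eigenvalues are known. The minimal polynomial is
  m_A(x) = Π_λ (x − λ)^{k_λ}
where k_λ is the size of the *largest* Jordan block for λ (equivalently, the smallest k with (A − λI)^k v = 0 for every generalised eigenvector v of λ).

  λ = -5: largest Jordan block has size 2, contributing (x + 5)^2

So m_A(x) = (x + 5)^2 = x^2 + 10*x + 25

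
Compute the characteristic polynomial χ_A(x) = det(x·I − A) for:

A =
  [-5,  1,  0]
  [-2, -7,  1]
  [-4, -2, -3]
x^3 + 15*x^2 + 75*x + 125

Expanding det(x·I − A) (e.g. by cofactor expansion or by noting that A is similar to its Jordan form J, which has the same characteristic polynomial as A) gives
  χ_A(x) = x^3 + 15*x^2 + 75*x + 125
which factors as (x + 5)^3. The eigenvalues (with algebraic multiplicities) are λ = -5 with multiplicity 3.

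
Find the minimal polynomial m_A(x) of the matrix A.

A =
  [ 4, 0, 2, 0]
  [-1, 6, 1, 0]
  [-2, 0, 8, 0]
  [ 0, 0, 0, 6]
x^2 - 12*x + 36

The characteristic polynomial is χ_A(x) = (x - 6)^4, so the eigenvalues are known. The minimal polynomial is
  m_A(x) = Π_λ (x − λ)^{k_λ}
where k_λ is the size of the *largest* Jordan block for λ (equivalently, the smallest k with (A − λI)^k v = 0 for every generalised eigenvector v of λ).

  λ = 6: largest Jordan block has size 2, contributing (x − 6)^2

So m_A(x) = (x - 6)^2 = x^2 - 12*x + 36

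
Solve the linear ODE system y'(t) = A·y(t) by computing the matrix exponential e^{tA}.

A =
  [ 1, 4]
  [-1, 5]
e^{tA} =
  [-2*t*exp(3*t) + exp(3*t), 4*t*exp(3*t)]
  [-t*exp(3*t), 2*t*exp(3*t) + exp(3*t)]

Strategy: write A = P · J · P⁻¹ where J is a Jordan canonical form, so e^{tA} = P · e^{tJ} · P⁻¹, and e^{tJ} can be computed block-by-block.

A has Jordan form
J =
  [3, 1]
  [0, 3]
(up to reordering of blocks).

Per-block formulas:
  For a 2×2 Jordan block J_2(3): exp(t · J_2(3)) = e^(3t)·(I + t·N), where N is the 2×2 nilpotent shift.

After assembling e^{tJ} and conjugating by P, we get:

e^{tA} =
  [-2*t*exp(3*t) + exp(3*t), 4*t*exp(3*t)]
  [-t*exp(3*t), 2*t*exp(3*t) + exp(3*t)]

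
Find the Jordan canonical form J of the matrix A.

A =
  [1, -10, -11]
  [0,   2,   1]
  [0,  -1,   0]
J_3(1)

The characteristic polynomial is
  det(x·I − A) = x^3 - 3*x^2 + 3*x - 1 = (x - 1)^3

Eigenvalues and multiplicities (the geometric multiplicity of λ is n − rank(A − λI), which equals the number of Jordan blocks for λ):
  λ = 1: algebraic multiplicity = 3, geometric multiplicity = 1

Determining the block sizes for each eigenvalue:
  λ = 1: one block (gm = 1), so the single block has size am = 3 → block sizes [3]

Assembling the blocks gives a Jordan form
J =
  [1, 1, 0]
  [0, 1, 1]
  [0, 0, 1]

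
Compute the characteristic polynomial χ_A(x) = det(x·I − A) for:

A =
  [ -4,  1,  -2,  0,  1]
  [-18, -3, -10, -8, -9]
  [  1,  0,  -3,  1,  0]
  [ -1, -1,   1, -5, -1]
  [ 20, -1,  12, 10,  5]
x^5 + 10*x^4 - 320*x^2 - 1280*x - 1536

Expanding det(x·I − A) (e.g. by cofactor expansion or by noting that A is similar to its Jordan form J, which has the same characteristic polynomial as A) gives
  χ_A(x) = x^5 + 10*x^4 - 320*x^2 - 1280*x - 1536
which factors as (x - 6)*(x + 4)^4. The eigenvalues (with algebraic multiplicities) are λ = -4 with multiplicity 4, λ = 6 with multiplicity 1.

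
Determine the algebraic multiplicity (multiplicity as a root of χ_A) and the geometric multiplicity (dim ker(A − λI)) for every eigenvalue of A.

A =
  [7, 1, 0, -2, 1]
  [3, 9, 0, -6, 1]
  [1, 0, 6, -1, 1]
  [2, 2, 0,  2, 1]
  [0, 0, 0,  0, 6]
λ = 6: alg = 5, geom = 2

Step 1 — factor the characteristic polynomial to read off the algebraic multiplicities:
  χ_A(x) = (x - 6)^5

Step 2 — compute geometric multiplicities via the rank-nullity identity g(λ) = n − rank(A − λI):
  rank(A − (6)·I) = 3, so dim ker(A − (6)·I) = n − 3 = 2

Summary:
  λ = 6: algebraic multiplicity = 5, geometric multiplicity = 2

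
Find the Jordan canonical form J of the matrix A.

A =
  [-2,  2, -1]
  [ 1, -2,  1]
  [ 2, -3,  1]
J_3(-1)

The characteristic polynomial is
  det(x·I − A) = x^3 + 3*x^2 + 3*x + 1 = (x + 1)^3

Eigenvalues and multiplicities (the geometric multiplicity of λ is n − rank(A − λI), which equals the number of Jordan blocks for λ):
  λ = -1: algebraic multiplicity = 3, geometric multiplicity = 1

Determining the block sizes for each eigenvalue:
  λ = -1: one block (gm = 1), so the single block has size am = 3 → block sizes [3]

Assembling the blocks gives a Jordan form
J =
  [-1,  1,  0]
  [ 0, -1,  1]
  [ 0,  0, -1]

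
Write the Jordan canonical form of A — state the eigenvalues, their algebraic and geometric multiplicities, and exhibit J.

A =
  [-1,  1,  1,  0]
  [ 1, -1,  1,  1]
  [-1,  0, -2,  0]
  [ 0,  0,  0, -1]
J_1(-2) ⊕ J_3(-1)

The characteristic polynomial is
  det(x·I − A) = x^4 + 5*x^3 + 9*x^2 + 7*x + 2 = (x + 1)^3*(x + 2)

Eigenvalues and multiplicities (the geometric multiplicity of λ is n − rank(A − λI), which equals the number of Jordan blocks for λ):
  λ = -2: algebraic multiplicity = 1, geometric multiplicity = 1
  λ = -1: algebraic multiplicity = 3, geometric multiplicity = 1

Determining the block sizes for each eigenvalue:
  λ = -2: one block (gm = 1), so the single block has size am = 1 → block sizes [1]
  λ = -1: one block (gm = 1), so the single block has size am = 3 → block sizes [3]

Assembling the blocks gives a Jordan form
J =
  [-2,  0,  0,  0]
  [ 0, -1,  1,  0]
  [ 0,  0, -1,  1]
  [ 0,  0,  0, -1]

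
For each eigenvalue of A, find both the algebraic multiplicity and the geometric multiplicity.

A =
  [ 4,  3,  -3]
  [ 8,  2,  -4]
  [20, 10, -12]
λ = -2: alg = 3, geom = 2

Step 1 — factor the characteristic polynomial to read off the algebraic multiplicities:
  χ_A(x) = (x + 2)^3

Step 2 — compute geometric multiplicities via the rank-nullity identity g(λ) = n − rank(A − λI):
  rank(A − (-2)·I) = 1, so dim ker(A − (-2)·I) = n − 1 = 2

Summary:
  λ = -2: algebraic multiplicity = 3, geometric multiplicity = 2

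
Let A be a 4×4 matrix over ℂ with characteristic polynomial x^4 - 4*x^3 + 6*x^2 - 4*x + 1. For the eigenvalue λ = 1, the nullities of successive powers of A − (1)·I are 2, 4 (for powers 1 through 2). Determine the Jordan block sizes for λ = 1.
Block sizes for λ = 1: [2, 2]

From the dimensions of kernels of powers, the number of Jordan blocks of size at least j is d_j − d_{j−1} where d_j = dim ker(N^j) (with d_0 = 0). Computing the differences gives [2, 2].
The number of blocks of size exactly k is (#blocks of size ≥ k) − (#blocks of size ≥ k + 1), so the partition is: 2 block(s) of size 2.
In nonincreasing order the block sizes are [2, 2].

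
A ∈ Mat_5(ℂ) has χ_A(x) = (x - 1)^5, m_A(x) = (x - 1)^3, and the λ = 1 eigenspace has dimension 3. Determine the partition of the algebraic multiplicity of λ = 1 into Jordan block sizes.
Block sizes for λ = 1: [3, 1, 1]

Step 1 — from the characteristic polynomial, algebraic multiplicity of λ = 1 is 5. From dim ker(A − (1)·I) = 3, there are exactly 3 Jordan blocks for λ = 1.
Step 2 — from the minimal polynomial, the factor (x − 1)^3 tells us the largest block for λ = 1 has size 3.
Step 3 — with total size 5, 3 blocks, and largest block 3, the block sizes (in nonincreasing order) are [3, 1, 1].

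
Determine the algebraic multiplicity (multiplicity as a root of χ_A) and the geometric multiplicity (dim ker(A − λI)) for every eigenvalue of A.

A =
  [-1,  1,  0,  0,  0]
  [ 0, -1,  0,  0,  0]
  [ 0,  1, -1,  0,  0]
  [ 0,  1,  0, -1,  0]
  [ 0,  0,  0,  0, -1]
λ = -1: alg = 5, geom = 4

Step 1 — factor the characteristic polynomial to read off the algebraic multiplicities:
  χ_A(x) = (x + 1)^5

Step 2 — compute geometric multiplicities via the rank-nullity identity g(λ) = n − rank(A − λI):
  rank(A − (-1)·I) = 1, so dim ker(A − (-1)·I) = n − 1 = 4

Summary:
  λ = -1: algebraic multiplicity = 5, geometric multiplicity = 4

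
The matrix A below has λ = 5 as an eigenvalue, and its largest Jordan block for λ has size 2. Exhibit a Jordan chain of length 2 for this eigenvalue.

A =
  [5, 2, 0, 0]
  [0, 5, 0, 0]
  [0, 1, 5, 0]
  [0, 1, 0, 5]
A Jordan chain for λ = 5 of length 2:
v_1 = (2, 0, 1, 1)ᵀ
v_2 = (0, 1, 0, 0)ᵀ

Let N = A − (5)·I. We want v_2 with N^2 v_2 = 0 but N^1 v_2 ≠ 0; then v_{j-1} := N · v_j for j = 2, …, 2.

Pick v_2 = (0, 1, 0, 0)ᵀ.
Then v_1 = N · v_2 = (2, 0, 1, 1)ᵀ.

Sanity check: (A − (5)·I) v_1 = (0, 0, 0, 0)ᵀ = 0. ✓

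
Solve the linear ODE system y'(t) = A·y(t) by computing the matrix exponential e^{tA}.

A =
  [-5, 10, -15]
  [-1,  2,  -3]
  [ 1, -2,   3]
e^{tA} =
  [1 - 5*t, 10*t, -15*t]
  [-t, 2*t + 1, -3*t]
  [t, -2*t, 3*t + 1]

Strategy: write A = P · J · P⁻¹ where J is a Jordan canonical form, so e^{tA} = P · e^{tJ} · P⁻¹, and e^{tJ} can be computed block-by-block.

A has Jordan form
J =
  [0, 1, 0]
  [0, 0, 0]
  [0, 0, 0]
(up to reordering of blocks).

Per-block formulas:
  For a 2×2 Jordan block J_2(0): exp(t · J_2(0)) = e^(0t)·(I + t·N), where N is the 2×2 nilpotent shift.
  For a 1×1 block at λ = 0: exp(t · [0]) = [e^(0t)].

After assembling e^{tJ} and conjugating by P, we get:

e^{tA} =
  [1 - 5*t, 10*t, -15*t]
  [-t, 2*t + 1, -3*t]
  [t, -2*t, 3*t + 1]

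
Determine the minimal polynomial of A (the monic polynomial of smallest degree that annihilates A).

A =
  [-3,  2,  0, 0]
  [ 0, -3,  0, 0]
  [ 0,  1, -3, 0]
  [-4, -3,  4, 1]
x^3 + 5*x^2 + 3*x - 9

The characteristic polynomial is χ_A(x) = (x - 1)*(x + 3)^3, so the eigenvalues are known. The minimal polynomial is
  m_A(x) = Π_λ (x − λ)^{k_λ}
where k_λ is the size of the *largest* Jordan block for λ (equivalently, the smallest k with (A − λI)^k v = 0 for every generalised eigenvector v of λ).

  λ = -3: largest Jordan block has size 2, contributing (x + 3)^2
  λ = 1: largest Jordan block has size 1, contributing (x − 1)

So m_A(x) = (x - 1)*(x + 3)^2 = x^3 + 5*x^2 + 3*x - 9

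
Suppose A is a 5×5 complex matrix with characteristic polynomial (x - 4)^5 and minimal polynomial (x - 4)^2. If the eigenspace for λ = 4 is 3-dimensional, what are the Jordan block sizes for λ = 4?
Block sizes for λ = 4: [2, 2, 1]

Step 1 — from the characteristic polynomial, algebraic multiplicity of λ = 4 is 5. From dim ker(A − (4)·I) = 3, there are exactly 3 Jordan blocks for λ = 4.
Step 2 — from the minimal polynomial, the factor (x − 4)^2 tells us the largest block for λ = 4 has size 2.
Step 3 — with total size 5, 3 blocks, and largest block 2, the block sizes (in nonincreasing order) are [2, 2, 1].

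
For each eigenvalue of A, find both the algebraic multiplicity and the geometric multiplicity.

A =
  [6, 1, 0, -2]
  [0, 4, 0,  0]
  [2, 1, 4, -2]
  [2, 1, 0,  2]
λ = 4: alg = 4, geom = 3

Step 1 — factor the characteristic polynomial to read off the algebraic multiplicities:
  χ_A(x) = (x - 4)^4

Step 2 — compute geometric multiplicities via the rank-nullity identity g(λ) = n − rank(A − λI):
  rank(A − (4)·I) = 1, so dim ker(A − (4)·I) = n − 1 = 3

Summary:
  λ = 4: algebraic multiplicity = 4, geometric multiplicity = 3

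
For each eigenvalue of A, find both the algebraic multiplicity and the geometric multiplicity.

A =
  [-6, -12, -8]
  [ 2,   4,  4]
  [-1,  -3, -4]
λ = -2: alg = 3, geom = 2

Step 1 — factor the characteristic polynomial to read off the algebraic multiplicities:
  χ_A(x) = (x + 2)^3

Step 2 — compute geometric multiplicities via the rank-nullity identity g(λ) = n − rank(A − λI):
  rank(A − (-2)·I) = 1, so dim ker(A − (-2)·I) = n − 1 = 2

Summary:
  λ = -2: algebraic multiplicity = 3, geometric multiplicity = 2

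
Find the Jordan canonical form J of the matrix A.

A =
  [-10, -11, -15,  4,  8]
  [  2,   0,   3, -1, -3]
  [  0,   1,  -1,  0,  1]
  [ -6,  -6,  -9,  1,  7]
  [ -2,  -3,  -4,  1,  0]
J_3(-2) ⊕ J_2(-2)

The characteristic polynomial is
  det(x·I − A) = x^5 + 10*x^4 + 40*x^3 + 80*x^2 + 80*x + 32 = (x + 2)^5

Eigenvalues and multiplicities (the geometric multiplicity of λ is n − rank(A − λI), which equals the number of Jordan blocks for λ):
  λ = -2: algebraic multiplicity = 5, geometric multiplicity = 2

Determining the block sizes for each eigenvalue:
  λ = -2: with am = 5 and gm = 2, the partition is not yet determined (e.g. several partitions of 5 into 2 parts exist). Let N = A − (-2)·I. Computing rank(N^1) = 3, rank(N^2) = 1, rank(N^3) = 0; the number of blocks of size ≥ j is rank(N^{j−1}) − rank(N^j), giving [2, 2, 1]. So we have 1 block(s) of size 3, 1 block(s) of size 2 → block sizes [3, 2]

Assembling the blocks gives a Jordan form
J =
  [-2,  1,  0,  0,  0]
  [ 0, -2,  1,  0,  0]
  [ 0,  0, -2,  0,  0]
  [ 0,  0,  0, -2,  1]
  [ 0,  0,  0,  0, -2]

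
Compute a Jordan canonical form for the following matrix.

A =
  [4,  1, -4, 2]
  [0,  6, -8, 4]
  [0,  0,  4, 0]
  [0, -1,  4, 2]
J_2(4) ⊕ J_1(4) ⊕ J_1(4)

The characteristic polynomial is
  det(x·I − A) = x^4 - 16*x^3 + 96*x^2 - 256*x + 256 = (x - 4)^4

Eigenvalues and multiplicities (the geometric multiplicity of λ is n − rank(A − λI), which equals the number of Jordan blocks for λ):
  λ = 4: algebraic multiplicity = 4, geometric multiplicity = 3

Determining the block sizes for each eigenvalue:
  λ = 4: 3 blocks summing to 4 forces exactly one block of size 2 and the rest size 1 → block sizes [2, 1, 1]

Assembling the blocks gives a Jordan form
J =
  [4, 1, 0, 0]
  [0, 4, 0, 0]
  [0, 0, 4, 0]
  [0, 0, 0, 4]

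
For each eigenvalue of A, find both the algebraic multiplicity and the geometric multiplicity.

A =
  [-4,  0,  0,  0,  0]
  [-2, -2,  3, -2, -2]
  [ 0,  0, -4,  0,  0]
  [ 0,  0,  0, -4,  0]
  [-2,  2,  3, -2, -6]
λ = -4: alg = 5, geom = 4

Step 1 — factor the characteristic polynomial to read off the algebraic multiplicities:
  χ_A(x) = (x + 4)^5

Step 2 — compute geometric multiplicities via the rank-nullity identity g(λ) = n − rank(A − λI):
  rank(A − (-4)·I) = 1, so dim ker(A − (-4)·I) = n − 1 = 4

Summary:
  λ = -4: algebraic multiplicity = 5, geometric multiplicity = 4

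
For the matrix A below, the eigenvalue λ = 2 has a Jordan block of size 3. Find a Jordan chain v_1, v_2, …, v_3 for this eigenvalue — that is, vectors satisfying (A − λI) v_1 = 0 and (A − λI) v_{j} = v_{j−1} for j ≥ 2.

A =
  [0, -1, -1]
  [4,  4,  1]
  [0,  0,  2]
A Jordan chain for λ = 2 of length 3:
v_1 = (1, -2, 0)ᵀ
v_2 = (-1, 1, 0)ᵀ
v_3 = (0, 0, 1)ᵀ

Let N = A − (2)·I. We want v_3 with N^3 v_3 = 0 but N^2 v_3 ≠ 0; then v_{j-1} := N · v_j for j = 3, …, 2.

Pick v_3 = (0, 0, 1)ᵀ.
Then v_2 = N · v_3 = (-1, 1, 0)ᵀ.
Then v_1 = N · v_2 = (1, -2, 0)ᵀ.

Sanity check: (A − (2)·I) v_1 = (0, 0, 0)ᵀ = 0. ✓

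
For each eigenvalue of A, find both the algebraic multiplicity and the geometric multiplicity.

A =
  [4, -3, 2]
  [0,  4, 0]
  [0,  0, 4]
λ = 4: alg = 3, geom = 2

Step 1 — factor the characteristic polynomial to read off the algebraic multiplicities:
  χ_A(x) = (x - 4)^3

Step 2 — compute geometric multiplicities via the rank-nullity identity g(λ) = n − rank(A − λI):
  rank(A − (4)·I) = 1, so dim ker(A − (4)·I) = n − 1 = 2

Summary:
  λ = 4: algebraic multiplicity = 3, geometric multiplicity = 2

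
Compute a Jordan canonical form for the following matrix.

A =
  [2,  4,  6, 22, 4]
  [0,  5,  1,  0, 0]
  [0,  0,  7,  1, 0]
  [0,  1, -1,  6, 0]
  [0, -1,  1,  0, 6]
J_1(2) ⊕ J_3(6) ⊕ J_1(6)

The characteristic polynomial is
  det(x·I − A) = x^5 - 26*x^4 + 264*x^3 - 1296*x^2 + 3024*x - 2592 = (x - 6)^4*(x - 2)

Eigenvalues and multiplicities (the geometric multiplicity of λ is n − rank(A − λI), which equals the number of Jordan blocks for λ):
  λ = 2: algebraic multiplicity = 1, geometric multiplicity = 1
  λ = 6: algebraic multiplicity = 4, geometric multiplicity = 2

Determining the block sizes for each eigenvalue:
  λ = 2: one block (gm = 1), so the single block has size am = 1 → block sizes [1]
  λ = 6: with am = 4 and gm = 2, the partition is not yet determined (e.g. several partitions of 4 into 2 parts exist). Let N = A − (6)·I. Computing rank(N^1) = 3, rank(N^2) = 2, rank(N^3) = 1; the number of blocks of size ≥ j is rank(N^{j−1}) − rank(N^j), giving [2, 1, 1]. So we have 1 block(s) of size 3, 1 block(s) of size 1 → block sizes [3, 1]

Assembling the blocks gives a Jordan form
J =
  [2, 0, 0, 0, 0]
  [0, 6, 1, 0, 0]
  [0, 0, 6, 1, 0]
  [0, 0, 0, 6, 0]
  [0, 0, 0, 0, 6]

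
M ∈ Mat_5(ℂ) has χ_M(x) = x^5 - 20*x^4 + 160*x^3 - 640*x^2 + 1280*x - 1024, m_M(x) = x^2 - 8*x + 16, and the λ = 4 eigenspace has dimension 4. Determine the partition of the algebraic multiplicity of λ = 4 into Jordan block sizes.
Block sizes for λ = 4: [2, 1, 1, 1]

Step 1 — from the characteristic polynomial, algebraic multiplicity of λ = 4 is 5. From dim ker(M − (4)·I) = 4, there are exactly 4 Jordan blocks for λ = 4.
Step 2 — from the minimal polynomial, the factor (x − 4)^2 tells us the largest block for λ = 4 has size 2.
Step 3 — with total size 5, 4 blocks, and largest block 2, the block sizes (in nonincreasing order) are [2, 1, 1, 1].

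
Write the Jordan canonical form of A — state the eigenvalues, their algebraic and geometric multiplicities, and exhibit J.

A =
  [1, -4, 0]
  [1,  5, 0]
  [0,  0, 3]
J_2(3) ⊕ J_1(3)

The characteristic polynomial is
  det(x·I − A) = x^3 - 9*x^2 + 27*x - 27 = (x - 3)^3

Eigenvalues and multiplicities (the geometric multiplicity of λ is n − rank(A − λI), which equals the number of Jordan blocks for λ):
  λ = 3: algebraic multiplicity = 3, geometric multiplicity = 2

Determining the block sizes for each eigenvalue:
  λ = 3: 2 blocks summing to 3 forces exactly one block of size 2 and the rest size 1 → block sizes [2, 1]

Assembling the blocks gives a Jordan form
J =
  [3, 1, 0]
  [0, 3, 0]
  [0, 0, 3]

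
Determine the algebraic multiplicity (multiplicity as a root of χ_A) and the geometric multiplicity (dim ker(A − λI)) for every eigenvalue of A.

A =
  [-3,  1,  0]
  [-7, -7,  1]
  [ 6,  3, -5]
λ = -5: alg = 3, geom = 1

Step 1 — factor the characteristic polynomial to read off the algebraic multiplicities:
  χ_A(x) = (x + 5)^3

Step 2 — compute geometric multiplicities via the rank-nullity identity g(λ) = n − rank(A − λI):
  rank(A − (-5)·I) = 2, so dim ker(A − (-5)·I) = n − 2 = 1

Summary:
  λ = -5: algebraic multiplicity = 3, geometric multiplicity = 1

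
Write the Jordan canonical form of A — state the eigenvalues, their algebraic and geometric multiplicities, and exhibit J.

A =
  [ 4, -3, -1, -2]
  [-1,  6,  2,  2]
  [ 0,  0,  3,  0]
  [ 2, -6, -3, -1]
J_3(3) ⊕ J_1(3)

The characteristic polynomial is
  det(x·I − A) = x^4 - 12*x^3 + 54*x^2 - 108*x + 81 = (x - 3)^4

Eigenvalues and multiplicities (the geometric multiplicity of λ is n − rank(A − λI), which equals the number of Jordan blocks for λ):
  λ = 3: algebraic multiplicity = 4, geometric multiplicity = 2

Determining the block sizes for each eigenvalue:
  λ = 3: with am = 4 and gm = 2, the partition is not yet determined (e.g. several partitions of 4 into 2 parts exist). Let N = A − (3)·I. Computing rank(N^1) = 2, rank(N^2) = 1, rank(N^3) = 0; the number of blocks of size ≥ j is rank(N^{j−1}) − rank(N^j), giving [2, 1, 1]. So we have 1 block(s) of size 3, 1 block(s) of size 1 → block sizes [3, 1]

Assembling the blocks gives a Jordan form
J =
  [3, 1, 0, 0]
  [0, 3, 1, 0]
  [0, 0, 3, 0]
  [0, 0, 0, 3]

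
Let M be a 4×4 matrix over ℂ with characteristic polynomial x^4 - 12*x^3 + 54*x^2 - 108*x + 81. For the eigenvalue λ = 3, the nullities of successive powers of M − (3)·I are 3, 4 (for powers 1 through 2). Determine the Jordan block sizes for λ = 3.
Block sizes for λ = 3: [2, 1, 1]

From the dimensions of kernels of powers, the number of Jordan blocks of size at least j is d_j − d_{j−1} where d_j = dim ker(N^j) (with d_0 = 0). Computing the differences gives [3, 1].
The number of blocks of size exactly k is (#blocks of size ≥ k) − (#blocks of size ≥ k + 1), so the partition is: 2 block(s) of size 1, 1 block(s) of size 2.
In nonincreasing order the block sizes are [2, 1, 1].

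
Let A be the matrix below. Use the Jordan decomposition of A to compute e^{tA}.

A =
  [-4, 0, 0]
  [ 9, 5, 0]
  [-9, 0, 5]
e^{tA} =
  [exp(-4*t), 0, 0]
  [exp(5*t) - exp(-4*t), exp(5*t), 0]
  [-exp(5*t) + exp(-4*t), 0, exp(5*t)]

Strategy: write A = P · J · P⁻¹ where J is a Jordan canonical form, so e^{tA} = P · e^{tJ} · P⁻¹, and e^{tJ} can be computed block-by-block.

A has Jordan form
J =
  [-4, 0, 0]
  [ 0, 5, 0]
  [ 0, 0, 5]
(up to reordering of blocks).

Per-block formulas:
  For a 1×1 block at λ = 5: exp(t · [5]) = [e^(5t)].
  For a 1×1 block at λ = -4: exp(t · [-4]) = [e^(-4t)].

After assembling e^{tJ} and conjugating by P, we get:

e^{tA} =
  [exp(-4*t), 0, 0]
  [exp(5*t) - exp(-4*t), exp(5*t), 0]
  [-exp(5*t) + exp(-4*t), 0, exp(5*t)]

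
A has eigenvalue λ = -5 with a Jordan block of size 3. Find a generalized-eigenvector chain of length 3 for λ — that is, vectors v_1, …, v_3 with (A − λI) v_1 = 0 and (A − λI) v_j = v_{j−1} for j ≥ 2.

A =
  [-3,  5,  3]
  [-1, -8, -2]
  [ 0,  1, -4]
A Jordan chain for λ = -5 of length 3:
v_1 = (-1, 1, -1)ᵀ
v_2 = (2, -1, 0)ᵀ
v_3 = (1, 0, 0)ᵀ

Let N = A − (-5)·I. We want v_3 with N^3 v_3 = 0 but N^2 v_3 ≠ 0; then v_{j-1} := N · v_j for j = 3, …, 2.

Pick v_3 = (1, 0, 0)ᵀ.
Then v_2 = N · v_3 = (2, -1, 0)ᵀ.
Then v_1 = N · v_2 = (-1, 1, -1)ᵀ.

Sanity check: (A − (-5)·I) v_1 = (0, 0, 0)ᵀ = 0. ✓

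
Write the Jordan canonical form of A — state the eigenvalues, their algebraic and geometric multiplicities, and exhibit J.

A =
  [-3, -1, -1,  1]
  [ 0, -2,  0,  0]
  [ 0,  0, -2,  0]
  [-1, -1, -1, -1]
J_2(-2) ⊕ J_1(-2) ⊕ J_1(-2)

The characteristic polynomial is
  det(x·I − A) = x^4 + 8*x^3 + 24*x^2 + 32*x + 16 = (x + 2)^4

Eigenvalues and multiplicities (the geometric multiplicity of λ is n − rank(A − λI), which equals the number of Jordan blocks for λ):
  λ = -2: algebraic multiplicity = 4, geometric multiplicity = 3

Determining the block sizes for each eigenvalue:
  λ = -2: 3 blocks summing to 4 forces exactly one block of size 2 and the rest size 1 → block sizes [2, 1, 1]

Assembling the blocks gives a Jordan form
J =
  [-2,  1,  0,  0]
  [ 0, -2,  0,  0]
  [ 0,  0, -2,  0]
  [ 0,  0,  0, -2]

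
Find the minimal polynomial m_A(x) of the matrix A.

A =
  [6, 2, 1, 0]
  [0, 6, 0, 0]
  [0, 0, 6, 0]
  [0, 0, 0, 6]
x^2 - 12*x + 36

The characteristic polynomial is χ_A(x) = (x - 6)^4, so the eigenvalues are known. The minimal polynomial is
  m_A(x) = Π_λ (x − λ)^{k_λ}
where k_λ is the size of the *largest* Jordan block for λ (equivalently, the smallest k with (A − λI)^k v = 0 for every generalised eigenvector v of λ).

  λ = 6: largest Jordan block has size 2, contributing (x − 6)^2

So m_A(x) = (x - 6)^2 = x^2 - 12*x + 36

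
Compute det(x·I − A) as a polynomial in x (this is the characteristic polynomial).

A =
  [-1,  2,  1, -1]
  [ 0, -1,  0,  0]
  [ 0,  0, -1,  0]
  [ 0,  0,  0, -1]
x^4 + 4*x^3 + 6*x^2 + 4*x + 1

Expanding det(x·I − A) (e.g. by cofactor expansion or by noting that A is similar to its Jordan form J, which has the same characteristic polynomial as A) gives
  χ_A(x) = x^4 + 4*x^3 + 6*x^2 + 4*x + 1
which factors as (x + 1)^4. The eigenvalues (with algebraic multiplicities) are λ = -1 with multiplicity 4.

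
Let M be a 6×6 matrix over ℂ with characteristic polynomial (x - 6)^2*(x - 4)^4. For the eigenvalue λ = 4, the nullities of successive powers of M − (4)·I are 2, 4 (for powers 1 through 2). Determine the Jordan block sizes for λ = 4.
Block sizes for λ = 4: [2, 2]

From the dimensions of kernels of powers, the number of Jordan blocks of size at least j is d_j − d_{j−1} where d_j = dim ker(N^j) (with d_0 = 0). Computing the differences gives [2, 2].
The number of blocks of size exactly k is (#blocks of size ≥ k) − (#blocks of size ≥ k + 1), so the partition is: 2 block(s) of size 2.
In nonincreasing order the block sizes are [2, 2].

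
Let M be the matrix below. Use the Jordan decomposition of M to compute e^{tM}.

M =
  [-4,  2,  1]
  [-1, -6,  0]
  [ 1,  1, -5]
e^{tM} =
  [t*exp(-5*t) + exp(-5*t), t^2*exp(-5*t)/2 + 2*t*exp(-5*t), t^2*exp(-5*t)/2 + t*exp(-5*t)]
  [-t*exp(-5*t), -t^2*exp(-5*t)/2 - t*exp(-5*t) + exp(-5*t), -t^2*exp(-5*t)/2]
  [t*exp(-5*t), t^2*exp(-5*t)/2 + t*exp(-5*t), t^2*exp(-5*t)/2 + exp(-5*t)]

Strategy: write M = P · J · P⁻¹ where J is a Jordan canonical form, so e^{tM} = P · e^{tJ} · P⁻¹, and e^{tJ} can be computed block-by-block.

M has Jordan form
J =
  [-5,  1,  0]
  [ 0, -5,  1]
  [ 0,  0, -5]
(up to reordering of blocks).

Per-block formulas:
  For a 3×3 Jordan block J_3(-5): exp(t · J_3(-5)) = e^(-5t)·(I + t·N + (t^2/2)·N^2), where N is the 3×3 nilpotent shift.

After assembling e^{tJ} and conjugating by P, we get:

e^{tM} =
  [t*exp(-5*t) + exp(-5*t), t^2*exp(-5*t)/2 + 2*t*exp(-5*t), t^2*exp(-5*t)/2 + t*exp(-5*t)]
  [-t*exp(-5*t), -t^2*exp(-5*t)/2 - t*exp(-5*t) + exp(-5*t), -t^2*exp(-5*t)/2]
  [t*exp(-5*t), t^2*exp(-5*t)/2 + t*exp(-5*t), t^2*exp(-5*t)/2 + exp(-5*t)]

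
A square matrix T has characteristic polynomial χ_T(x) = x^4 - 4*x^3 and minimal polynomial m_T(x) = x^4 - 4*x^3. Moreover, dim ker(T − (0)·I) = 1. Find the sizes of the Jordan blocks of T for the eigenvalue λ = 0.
Block sizes for λ = 0: [3]

Step 1 — from the characteristic polynomial, algebraic multiplicity of λ = 0 is 3. From dim ker(T − (0)·I) = 1, there are exactly 1 Jordan blocks for λ = 0.
Step 2 — from the minimal polynomial, the factor (x − 0)^3 tells us the largest block for λ = 0 has size 3.
Step 3 — with total size 3, 1 blocks, and largest block 3, the block sizes (in nonincreasing order) are [3].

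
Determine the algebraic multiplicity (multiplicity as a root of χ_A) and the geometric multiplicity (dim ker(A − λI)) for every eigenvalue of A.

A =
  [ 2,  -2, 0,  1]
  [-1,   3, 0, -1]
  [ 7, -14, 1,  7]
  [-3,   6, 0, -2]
λ = 1: alg = 4, geom = 3

Step 1 — factor the characteristic polynomial to read off the algebraic multiplicities:
  χ_A(x) = (x - 1)^4

Step 2 — compute geometric multiplicities via the rank-nullity identity g(λ) = n − rank(A − λI):
  rank(A − (1)·I) = 1, so dim ker(A − (1)·I) = n − 1 = 3

Summary:
  λ = 1: algebraic multiplicity = 4, geometric multiplicity = 3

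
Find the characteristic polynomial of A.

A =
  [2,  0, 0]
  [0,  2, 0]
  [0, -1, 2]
x^3 - 6*x^2 + 12*x - 8

Expanding det(x·I − A) (e.g. by cofactor expansion or by noting that A is similar to its Jordan form J, which has the same characteristic polynomial as A) gives
  χ_A(x) = x^3 - 6*x^2 + 12*x - 8
which factors as (x - 2)^3. The eigenvalues (with algebraic multiplicities) are λ = 2 with multiplicity 3.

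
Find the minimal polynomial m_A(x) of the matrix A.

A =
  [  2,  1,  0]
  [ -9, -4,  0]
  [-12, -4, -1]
x^2 + 2*x + 1

The characteristic polynomial is χ_A(x) = (x + 1)^3, so the eigenvalues are known. The minimal polynomial is
  m_A(x) = Π_λ (x − λ)^{k_λ}
where k_λ is the size of the *largest* Jordan block for λ (equivalently, the smallest k with (A − λI)^k v = 0 for every generalised eigenvector v of λ).

  λ = -1: largest Jordan block has size 2, contributing (x + 1)^2

So m_A(x) = (x + 1)^2 = x^2 + 2*x + 1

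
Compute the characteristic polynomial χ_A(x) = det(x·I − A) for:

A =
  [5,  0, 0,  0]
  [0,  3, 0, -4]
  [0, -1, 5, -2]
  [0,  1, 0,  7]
x^4 - 20*x^3 + 150*x^2 - 500*x + 625

Expanding det(x·I − A) (e.g. by cofactor expansion or by noting that A is similar to its Jordan form J, which has the same characteristic polynomial as A) gives
  χ_A(x) = x^4 - 20*x^3 + 150*x^2 - 500*x + 625
which factors as (x - 5)^4. The eigenvalues (with algebraic multiplicities) are λ = 5 with multiplicity 4.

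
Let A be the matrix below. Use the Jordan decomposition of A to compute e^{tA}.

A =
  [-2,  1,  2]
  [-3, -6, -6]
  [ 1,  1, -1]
e^{tA} =
  [t*exp(-3*t) + exp(-3*t), t*exp(-3*t), 2*t*exp(-3*t)]
  [-3*t*exp(-3*t), -3*t*exp(-3*t) + exp(-3*t), -6*t*exp(-3*t)]
  [t*exp(-3*t), t*exp(-3*t), 2*t*exp(-3*t) + exp(-3*t)]

Strategy: write A = P · J · P⁻¹ where J is a Jordan canonical form, so e^{tA} = P · e^{tJ} · P⁻¹, and e^{tJ} can be computed block-by-block.

A has Jordan form
J =
  [-3,  1,  0]
  [ 0, -3,  0]
  [ 0,  0, -3]
(up to reordering of blocks).

Per-block formulas:
  For a 1×1 block at λ = -3: exp(t · [-3]) = [e^(-3t)].
  For a 2×2 Jordan block J_2(-3): exp(t · J_2(-3)) = e^(-3t)·(I + t·N), where N is the 2×2 nilpotent shift.

After assembling e^{tJ} and conjugating by P, we get:

e^{tA} =
  [t*exp(-3*t) + exp(-3*t), t*exp(-3*t), 2*t*exp(-3*t)]
  [-3*t*exp(-3*t), -3*t*exp(-3*t) + exp(-3*t), -6*t*exp(-3*t)]
  [t*exp(-3*t), t*exp(-3*t), 2*t*exp(-3*t) + exp(-3*t)]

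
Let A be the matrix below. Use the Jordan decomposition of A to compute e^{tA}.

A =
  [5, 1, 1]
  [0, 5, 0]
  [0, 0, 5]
e^{tA} =
  [exp(5*t), t*exp(5*t), t*exp(5*t)]
  [0, exp(5*t), 0]
  [0, 0, exp(5*t)]

Strategy: write A = P · J · P⁻¹ where J is a Jordan canonical form, so e^{tA} = P · e^{tJ} · P⁻¹, and e^{tJ} can be computed block-by-block.

A has Jordan form
J =
  [5, 1, 0]
  [0, 5, 0]
  [0, 0, 5]
(up to reordering of blocks).

Per-block formulas:
  For a 2×2 Jordan block J_2(5): exp(t · J_2(5)) = e^(5t)·(I + t·N), where N is the 2×2 nilpotent shift.
  For a 1×1 block at λ = 5: exp(t · [5]) = [e^(5t)].

After assembling e^{tJ} and conjugating by P, we get:

e^{tA} =
  [exp(5*t), t*exp(5*t), t*exp(5*t)]
  [0, exp(5*t), 0]
  [0, 0, exp(5*t)]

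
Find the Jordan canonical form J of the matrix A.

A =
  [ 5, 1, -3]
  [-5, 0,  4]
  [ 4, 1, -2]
J_3(1)

The characteristic polynomial is
  det(x·I − A) = x^3 - 3*x^2 + 3*x - 1 = (x - 1)^3

Eigenvalues and multiplicities (the geometric multiplicity of λ is n − rank(A − λI), which equals the number of Jordan blocks for λ):
  λ = 1: algebraic multiplicity = 3, geometric multiplicity = 1

Determining the block sizes for each eigenvalue:
  λ = 1: one block (gm = 1), so the single block has size am = 3 → block sizes [3]

Assembling the blocks gives a Jordan form
J =
  [1, 1, 0]
  [0, 1, 1]
  [0, 0, 1]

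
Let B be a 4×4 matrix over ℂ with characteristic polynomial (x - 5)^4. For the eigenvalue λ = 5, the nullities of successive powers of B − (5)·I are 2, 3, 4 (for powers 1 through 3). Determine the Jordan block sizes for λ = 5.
Block sizes for λ = 5: [3, 1]

From the dimensions of kernels of powers, the number of Jordan blocks of size at least j is d_j − d_{j−1} where d_j = dim ker(N^j) (with d_0 = 0). Computing the differences gives [2, 1, 1].
The number of blocks of size exactly k is (#blocks of size ≥ k) − (#blocks of size ≥ k + 1), so the partition is: 1 block(s) of size 1, 1 block(s) of size 3.
In nonincreasing order the block sizes are [3, 1].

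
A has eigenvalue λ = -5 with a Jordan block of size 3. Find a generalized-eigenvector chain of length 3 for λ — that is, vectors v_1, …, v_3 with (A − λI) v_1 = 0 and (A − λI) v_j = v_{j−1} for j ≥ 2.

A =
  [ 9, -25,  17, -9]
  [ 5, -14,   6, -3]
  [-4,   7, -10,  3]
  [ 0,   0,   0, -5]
A Jordan chain for λ = -5 of length 3:
v_1 = (3, 1, -1, 0)ᵀ
v_2 = (14, 5, -4, 0)ᵀ
v_3 = (1, 0, 0, 0)ᵀ

Let N = A − (-5)·I. We want v_3 with N^3 v_3 = 0 but N^2 v_3 ≠ 0; then v_{j-1} := N · v_j for j = 3, …, 2.

Pick v_3 = (1, 0, 0, 0)ᵀ.
Then v_2 = N · v_3 = (14, 5, -4, 0)ᵀ.
Then v_1 = N · v_2 = (3, 1, -1, 0)ᵀ.

Sanity check: (A − (-5)·I) v_1 = (0, 0, 0, 0)ᵀ = 0. ✓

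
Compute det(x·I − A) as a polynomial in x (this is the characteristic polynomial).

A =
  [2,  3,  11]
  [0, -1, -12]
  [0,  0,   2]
x^3 - 3*x^2 + 4

Expanding det(x·I − A) (e.g. by cofactor expansion or by noting that A is similar to its Jordan form J, which has the same characteristic polynomial as A) gives
  χ_A(x) = x^3 - 3*x^2 + 4
which factors as (x - 2)^2*(x + 1). The eigenvalues (with algebraic multiplicities) are λ = -1 with multiplicity 1, λ = 2 with multiplicity 2.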